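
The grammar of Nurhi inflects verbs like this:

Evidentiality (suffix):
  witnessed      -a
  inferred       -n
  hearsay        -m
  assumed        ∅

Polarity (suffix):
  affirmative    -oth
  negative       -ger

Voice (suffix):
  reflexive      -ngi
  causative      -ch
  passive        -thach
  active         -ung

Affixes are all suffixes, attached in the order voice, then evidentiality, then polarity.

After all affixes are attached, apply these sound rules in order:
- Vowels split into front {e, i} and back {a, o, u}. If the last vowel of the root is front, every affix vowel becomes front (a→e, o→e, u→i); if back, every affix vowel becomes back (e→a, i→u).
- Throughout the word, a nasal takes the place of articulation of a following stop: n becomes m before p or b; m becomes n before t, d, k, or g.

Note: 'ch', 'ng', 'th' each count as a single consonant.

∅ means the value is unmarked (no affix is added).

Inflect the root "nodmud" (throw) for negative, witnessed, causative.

Attach voice causative -ch → nodmudch.
Attach evidentiality witnessed -a → nodmudcha.
Attach polarity negative -ger → nodmudchager.
Apply vowel harmony: nodmudchager → nodmudchagar.
Nasal assimilation: no change.

nodmudchagar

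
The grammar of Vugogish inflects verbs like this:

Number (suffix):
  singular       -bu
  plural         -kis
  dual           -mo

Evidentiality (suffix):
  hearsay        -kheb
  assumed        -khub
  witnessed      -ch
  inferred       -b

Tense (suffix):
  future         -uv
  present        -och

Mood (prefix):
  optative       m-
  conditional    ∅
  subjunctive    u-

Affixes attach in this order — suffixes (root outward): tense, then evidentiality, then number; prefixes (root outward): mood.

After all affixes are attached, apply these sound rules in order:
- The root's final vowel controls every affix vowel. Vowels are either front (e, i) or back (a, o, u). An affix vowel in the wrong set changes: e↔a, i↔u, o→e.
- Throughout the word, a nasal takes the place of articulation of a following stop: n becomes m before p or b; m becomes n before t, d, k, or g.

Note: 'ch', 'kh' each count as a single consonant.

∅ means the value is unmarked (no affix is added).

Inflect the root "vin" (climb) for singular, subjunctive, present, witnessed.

Attach tense present -och → vinoch.
Attach mood subjunctive u- → uvinoch.
Attach evidentiality witnessed -ch → uvinochch.
Attach number singular -bu → uvinochchbu.
Apply vowel harmony: uvinochchbu → ivinechchbi.
Nasal assimilation: no change.

ivinechchbi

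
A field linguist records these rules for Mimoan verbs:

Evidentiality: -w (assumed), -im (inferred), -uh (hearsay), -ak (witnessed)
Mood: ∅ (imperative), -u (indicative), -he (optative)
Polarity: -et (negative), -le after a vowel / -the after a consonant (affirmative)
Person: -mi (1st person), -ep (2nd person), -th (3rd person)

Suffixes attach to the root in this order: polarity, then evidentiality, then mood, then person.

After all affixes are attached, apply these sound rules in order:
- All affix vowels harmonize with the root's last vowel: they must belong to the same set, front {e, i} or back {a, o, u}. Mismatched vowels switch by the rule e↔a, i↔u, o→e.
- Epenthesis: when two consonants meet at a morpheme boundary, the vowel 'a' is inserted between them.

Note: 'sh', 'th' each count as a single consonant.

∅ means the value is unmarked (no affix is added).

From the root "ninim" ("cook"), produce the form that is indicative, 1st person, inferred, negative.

ninimetimimi

Attach polarity negative -et → ninimet.
Attach evidentiality inferred -im → ninimetim.
Attach mood indicative -u → ninimetimu.
Attach person 1st person -mi → ninimetimumi.
Apply vowel harmony: ninimetimumi → ninimetimimi.
Epenthesis: no change.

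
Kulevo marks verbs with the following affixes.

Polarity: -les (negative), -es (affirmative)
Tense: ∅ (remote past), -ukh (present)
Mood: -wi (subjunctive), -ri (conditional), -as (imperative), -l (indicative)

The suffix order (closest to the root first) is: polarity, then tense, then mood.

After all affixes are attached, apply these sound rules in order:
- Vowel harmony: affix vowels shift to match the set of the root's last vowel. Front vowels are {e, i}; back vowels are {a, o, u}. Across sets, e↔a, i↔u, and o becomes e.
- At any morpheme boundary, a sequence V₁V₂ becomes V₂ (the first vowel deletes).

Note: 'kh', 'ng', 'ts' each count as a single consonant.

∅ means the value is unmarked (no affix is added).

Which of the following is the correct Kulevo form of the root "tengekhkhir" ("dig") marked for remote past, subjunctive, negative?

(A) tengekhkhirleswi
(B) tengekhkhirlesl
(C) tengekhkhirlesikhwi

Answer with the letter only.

Attach polarity negative -les → tengekhkhirles.
tense = remote past: zero marking, form stays tengekhkhirles.
Attach mood subjunctive -wi → tengekhkhirleswi.
Vowel harmony: no change.
Vowel deletion: no change.
So the correct form is tengekhkhirleswi, option (A).
(C) tengekhkhirlesikhwi is wrong: it uses present instead of remote past for tense.
(B) tengekhkhirlesl is wrong: it uses indicative instead of subjunctive for mood.

A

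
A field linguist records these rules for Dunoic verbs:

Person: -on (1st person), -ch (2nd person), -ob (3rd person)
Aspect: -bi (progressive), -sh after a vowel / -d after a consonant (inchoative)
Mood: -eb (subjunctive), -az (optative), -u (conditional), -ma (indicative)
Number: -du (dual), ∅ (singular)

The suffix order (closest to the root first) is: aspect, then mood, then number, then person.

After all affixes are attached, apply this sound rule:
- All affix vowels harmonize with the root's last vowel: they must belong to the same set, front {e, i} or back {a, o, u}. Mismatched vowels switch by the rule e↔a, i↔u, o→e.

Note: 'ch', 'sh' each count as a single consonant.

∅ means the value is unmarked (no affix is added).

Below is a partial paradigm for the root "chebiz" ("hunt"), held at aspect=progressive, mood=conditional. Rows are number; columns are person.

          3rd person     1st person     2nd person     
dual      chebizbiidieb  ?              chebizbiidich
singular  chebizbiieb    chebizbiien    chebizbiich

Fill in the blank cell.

Attach aspect progressive -bi → chebizbi.
Attach mood conditional -u → chebizbiu.
Attach number dual -du → chebizbiudu.
Attach person 1st person -on → chebizbiuduon.
Apply vowel harmony: chebizbiuduon → chebizbiidien.

chebizbiidien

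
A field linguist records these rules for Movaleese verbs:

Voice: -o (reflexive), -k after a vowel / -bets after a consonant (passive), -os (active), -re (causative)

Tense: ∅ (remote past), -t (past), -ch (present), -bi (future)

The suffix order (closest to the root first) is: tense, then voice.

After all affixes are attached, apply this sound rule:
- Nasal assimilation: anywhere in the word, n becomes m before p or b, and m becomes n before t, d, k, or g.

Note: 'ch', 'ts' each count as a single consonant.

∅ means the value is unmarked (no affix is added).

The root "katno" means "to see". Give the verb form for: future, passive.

Attach tense future -bi → katnobi.
Attach voice passive -k (after vowel 'i') → katnobik.
Nasal assimilation: no change.

katnobik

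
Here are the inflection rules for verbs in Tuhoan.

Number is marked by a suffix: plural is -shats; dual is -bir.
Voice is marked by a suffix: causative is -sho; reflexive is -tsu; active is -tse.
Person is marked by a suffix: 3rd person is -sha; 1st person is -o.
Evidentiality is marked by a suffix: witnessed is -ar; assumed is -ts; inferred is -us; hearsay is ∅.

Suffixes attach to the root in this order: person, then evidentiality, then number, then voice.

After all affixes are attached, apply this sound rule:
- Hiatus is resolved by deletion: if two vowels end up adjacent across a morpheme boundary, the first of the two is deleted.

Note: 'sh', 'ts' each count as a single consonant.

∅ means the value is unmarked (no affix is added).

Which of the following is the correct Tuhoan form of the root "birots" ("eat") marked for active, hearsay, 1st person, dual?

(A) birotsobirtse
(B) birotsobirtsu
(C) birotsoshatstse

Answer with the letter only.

Attach person 1st person -o → birotso.
evidentiality = hearsay: zero marking, form stays birotso.
Attach number dual -bir → birotsobir.
Attach voice active -tse → birotsobirtse.
Vowel deletion: no change.
So the correct form is birotsobirtse, option (A).
(B) birotsobirtsu is wrong: it uses reflexive instead of active for voice.
(C) birotsoshatstse is wrong: it uses plural instead of dual for number.

A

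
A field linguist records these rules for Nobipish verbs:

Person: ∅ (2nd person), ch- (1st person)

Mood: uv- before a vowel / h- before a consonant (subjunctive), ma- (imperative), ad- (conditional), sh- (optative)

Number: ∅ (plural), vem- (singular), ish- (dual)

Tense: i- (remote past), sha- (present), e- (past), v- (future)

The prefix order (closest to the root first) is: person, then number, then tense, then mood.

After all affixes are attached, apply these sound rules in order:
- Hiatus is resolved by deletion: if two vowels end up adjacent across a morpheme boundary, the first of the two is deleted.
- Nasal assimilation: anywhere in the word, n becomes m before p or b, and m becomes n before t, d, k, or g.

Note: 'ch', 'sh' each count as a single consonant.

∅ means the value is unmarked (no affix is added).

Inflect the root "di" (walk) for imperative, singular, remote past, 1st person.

mivemchdi

Attach person 1st person ch- → chdi.
Attach number singular vem- → vemchdi.
Attach tense remote past i- → ivemchdi.
Attach mood imperative ma- → maivemchdi.
Apply vowel deletion: maivemchdi → mivemchdi.
Nasal assimilation: no change.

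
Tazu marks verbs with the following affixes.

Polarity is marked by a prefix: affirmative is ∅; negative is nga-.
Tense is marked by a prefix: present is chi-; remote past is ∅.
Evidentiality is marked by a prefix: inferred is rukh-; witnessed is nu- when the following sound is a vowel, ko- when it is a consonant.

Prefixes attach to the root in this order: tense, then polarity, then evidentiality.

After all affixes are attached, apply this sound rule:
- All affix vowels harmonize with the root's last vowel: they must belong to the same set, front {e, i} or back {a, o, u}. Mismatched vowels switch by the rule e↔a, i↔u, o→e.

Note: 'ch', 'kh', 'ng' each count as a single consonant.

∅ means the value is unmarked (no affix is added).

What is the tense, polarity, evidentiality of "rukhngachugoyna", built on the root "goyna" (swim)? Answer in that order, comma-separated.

Segment: rukh-nga-chi-goyna.
tense: chi- → present.
polarity: nga- → negative.
evidentiality: rukh- → inferred.

present, negative, inferred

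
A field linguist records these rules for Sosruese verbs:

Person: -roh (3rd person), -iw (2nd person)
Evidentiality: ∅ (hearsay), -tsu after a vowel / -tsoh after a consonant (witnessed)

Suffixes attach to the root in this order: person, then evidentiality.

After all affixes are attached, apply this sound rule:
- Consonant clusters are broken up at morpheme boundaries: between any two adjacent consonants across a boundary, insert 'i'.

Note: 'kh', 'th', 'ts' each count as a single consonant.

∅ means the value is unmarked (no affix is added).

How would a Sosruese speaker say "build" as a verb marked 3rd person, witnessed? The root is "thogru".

thogrurohitsoh

Attach person 3rd person -roh → thogruroh.
Attach evidentiality witnessed -tsoh (after consonant 'h') → thogrurohtsoh.
Apply epenthesis: thogrurohtsoh → thogrurohitsoh.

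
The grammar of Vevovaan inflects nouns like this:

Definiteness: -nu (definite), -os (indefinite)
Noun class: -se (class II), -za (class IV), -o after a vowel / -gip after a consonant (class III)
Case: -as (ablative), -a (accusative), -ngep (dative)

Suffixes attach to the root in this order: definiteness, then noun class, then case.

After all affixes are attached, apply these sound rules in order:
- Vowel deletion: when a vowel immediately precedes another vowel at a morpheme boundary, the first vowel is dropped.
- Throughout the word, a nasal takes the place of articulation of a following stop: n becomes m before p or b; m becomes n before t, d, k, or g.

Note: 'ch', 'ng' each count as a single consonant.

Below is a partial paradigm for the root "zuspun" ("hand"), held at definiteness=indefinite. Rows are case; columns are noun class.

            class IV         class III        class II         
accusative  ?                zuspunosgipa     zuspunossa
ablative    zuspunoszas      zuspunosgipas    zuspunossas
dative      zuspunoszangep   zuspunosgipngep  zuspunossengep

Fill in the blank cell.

Attach definiteness indefinite -os → zuspunos.
Attach noun class class IV -za → zuspunosza.
Attach case accusative -a → zuspunoszaa.
Apply vowel deletion: zuspunoszaa → zuspunosza.
Nasal assimilation: no change.

zuspunosza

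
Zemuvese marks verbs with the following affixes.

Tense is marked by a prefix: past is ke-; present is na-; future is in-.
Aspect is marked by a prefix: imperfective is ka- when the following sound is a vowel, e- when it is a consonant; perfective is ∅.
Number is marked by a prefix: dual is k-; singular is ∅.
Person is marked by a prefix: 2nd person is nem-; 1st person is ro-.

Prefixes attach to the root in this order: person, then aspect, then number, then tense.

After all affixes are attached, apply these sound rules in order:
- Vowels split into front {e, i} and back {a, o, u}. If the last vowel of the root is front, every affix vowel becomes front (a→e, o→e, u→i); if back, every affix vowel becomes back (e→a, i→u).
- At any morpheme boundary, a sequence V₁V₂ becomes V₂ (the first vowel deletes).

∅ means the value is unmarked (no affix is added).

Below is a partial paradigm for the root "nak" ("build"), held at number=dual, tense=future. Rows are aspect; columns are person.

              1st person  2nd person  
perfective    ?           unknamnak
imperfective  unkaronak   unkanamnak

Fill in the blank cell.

Attach person 1st person ro- → ronak.
aspect = perfective: zero marking, form stays ronak.
Attach number dual k- → kronak.
Attach tense future in- → inkronak.
Apply vowel harmony: inkronak → unkronak.
Vowel deletion: no change.

unkronak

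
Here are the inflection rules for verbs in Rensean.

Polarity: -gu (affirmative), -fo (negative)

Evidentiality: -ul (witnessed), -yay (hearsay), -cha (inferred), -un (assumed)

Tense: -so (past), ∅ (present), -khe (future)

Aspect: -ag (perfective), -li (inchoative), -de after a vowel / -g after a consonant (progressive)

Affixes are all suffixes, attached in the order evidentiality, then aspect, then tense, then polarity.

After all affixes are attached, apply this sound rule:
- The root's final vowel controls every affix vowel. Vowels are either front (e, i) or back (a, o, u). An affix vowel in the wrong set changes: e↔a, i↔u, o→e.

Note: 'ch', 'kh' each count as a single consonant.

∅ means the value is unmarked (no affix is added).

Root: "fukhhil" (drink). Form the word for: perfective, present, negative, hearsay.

Attach evidentiality hearsay -yay → fukhhilyay.
Attach aspect perfective -ag → fukhhilyayag.
tense = present: zero marking, form stays fukhhilyayag.
Attach polarity negative -fo → fukhhilyayagfo.
Apply vowel harmony: fukhhilyayagfo → fukhhilyeyegfe.

fukhhilyeyegfe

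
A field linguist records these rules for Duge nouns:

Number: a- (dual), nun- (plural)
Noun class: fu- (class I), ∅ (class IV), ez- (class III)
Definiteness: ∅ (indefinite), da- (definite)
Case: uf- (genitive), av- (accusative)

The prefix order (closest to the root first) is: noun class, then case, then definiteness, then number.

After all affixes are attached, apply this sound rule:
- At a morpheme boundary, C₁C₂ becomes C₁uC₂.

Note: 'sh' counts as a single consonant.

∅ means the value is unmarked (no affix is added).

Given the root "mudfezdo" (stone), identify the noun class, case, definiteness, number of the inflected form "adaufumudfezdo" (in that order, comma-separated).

Segment: a-da-uf-mudfezdo.
noun class: ∅ → class IV.
case: uf- → genitive.
definiteness: da- → definite.
number: a- → dual.

class IV, genitive, definite, dual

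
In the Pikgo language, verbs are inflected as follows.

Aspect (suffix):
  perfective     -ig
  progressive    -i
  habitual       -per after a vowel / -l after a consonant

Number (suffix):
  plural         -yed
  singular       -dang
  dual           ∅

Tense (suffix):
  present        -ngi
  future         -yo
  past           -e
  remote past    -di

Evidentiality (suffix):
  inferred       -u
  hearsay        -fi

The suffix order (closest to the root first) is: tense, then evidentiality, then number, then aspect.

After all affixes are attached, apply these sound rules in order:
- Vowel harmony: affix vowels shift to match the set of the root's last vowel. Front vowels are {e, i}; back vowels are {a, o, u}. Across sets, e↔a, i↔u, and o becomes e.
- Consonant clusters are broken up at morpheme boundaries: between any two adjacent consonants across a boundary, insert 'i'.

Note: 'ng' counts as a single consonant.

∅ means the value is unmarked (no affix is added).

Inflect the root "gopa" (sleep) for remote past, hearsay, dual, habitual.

gopadufupar

Attach tense remote past -di → gopadi.
Attach evidentiality hearsay -fi → gopadifi.
number = dual: zero marking, form stays gopadifi.
Attach aspect habitual -per (after vowel 'i') → gopadifiper.
Apply vowel harmony: gopadifiper → gopadufupar.
Epenthesis: no change.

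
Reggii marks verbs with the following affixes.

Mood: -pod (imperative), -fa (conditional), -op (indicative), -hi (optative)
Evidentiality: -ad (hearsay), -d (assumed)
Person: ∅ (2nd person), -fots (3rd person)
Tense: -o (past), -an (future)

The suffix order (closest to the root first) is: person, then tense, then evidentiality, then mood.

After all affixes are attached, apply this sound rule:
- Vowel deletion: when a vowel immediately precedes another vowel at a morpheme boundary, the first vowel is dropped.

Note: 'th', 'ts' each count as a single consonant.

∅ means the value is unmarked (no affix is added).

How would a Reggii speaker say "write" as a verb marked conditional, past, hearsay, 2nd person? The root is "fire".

person = 2nd person: zero marking, form stays fire.
Attach tense past -o → fireo.
Attach evidentiality hearsay -ad → fireoad.
Attach mood conditional -fa → fireoadfa.
Apply vowel deletion: fireoadfa → firadfa.

firadfa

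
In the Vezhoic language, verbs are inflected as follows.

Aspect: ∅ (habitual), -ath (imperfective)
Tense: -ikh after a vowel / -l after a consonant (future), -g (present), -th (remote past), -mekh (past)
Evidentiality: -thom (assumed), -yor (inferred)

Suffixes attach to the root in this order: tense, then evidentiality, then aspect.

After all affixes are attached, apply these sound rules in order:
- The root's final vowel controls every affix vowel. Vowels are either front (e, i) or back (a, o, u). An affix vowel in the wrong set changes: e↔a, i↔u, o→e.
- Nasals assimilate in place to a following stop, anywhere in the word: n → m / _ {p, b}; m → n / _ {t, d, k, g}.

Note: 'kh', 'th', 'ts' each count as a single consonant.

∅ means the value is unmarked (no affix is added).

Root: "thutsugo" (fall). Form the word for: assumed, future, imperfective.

Attach tense future -ikh (after vowel 'o') → thutsugoikh.
Attach evidentiality assumed -thom → thutsugoikhthom.
Attach aspect imperfective -ath → thutsugoikhthomath.
Apply vowel harmony: thutsugoikhthomath → thutsugoukhthomath.
Nasal assimilation: no change.

thutsugoukhthomath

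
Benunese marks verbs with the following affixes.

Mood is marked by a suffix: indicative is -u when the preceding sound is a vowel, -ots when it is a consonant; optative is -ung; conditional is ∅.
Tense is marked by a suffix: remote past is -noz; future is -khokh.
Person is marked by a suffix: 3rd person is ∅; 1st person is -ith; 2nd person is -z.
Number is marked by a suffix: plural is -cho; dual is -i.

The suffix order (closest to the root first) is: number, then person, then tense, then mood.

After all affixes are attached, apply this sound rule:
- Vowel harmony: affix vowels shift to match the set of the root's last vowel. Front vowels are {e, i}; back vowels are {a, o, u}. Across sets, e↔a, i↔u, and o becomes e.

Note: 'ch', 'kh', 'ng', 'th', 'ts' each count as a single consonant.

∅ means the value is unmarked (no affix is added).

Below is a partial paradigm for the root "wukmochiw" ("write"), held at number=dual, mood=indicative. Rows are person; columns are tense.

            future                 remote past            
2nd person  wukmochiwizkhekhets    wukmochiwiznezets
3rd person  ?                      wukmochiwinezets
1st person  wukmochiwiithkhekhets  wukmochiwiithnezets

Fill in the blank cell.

wukmochiwikhekhets

Attach number dual -i → wukmochiwi.
person = 3rd person: zero marking, form stays wukmochiwi.
Attach tense future -khokh → wukmochiwikhokh.
Attach mood indicative -ots (after consonant 'kh') → wukmochiwikhokhots.
Apply vowel harmony: wukmochiwikhokhots → wukmochiwikhekhets.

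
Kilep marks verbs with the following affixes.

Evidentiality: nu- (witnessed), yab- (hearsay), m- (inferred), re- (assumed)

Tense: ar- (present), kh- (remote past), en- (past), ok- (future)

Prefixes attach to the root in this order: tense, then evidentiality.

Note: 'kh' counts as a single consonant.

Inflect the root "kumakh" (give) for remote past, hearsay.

Attach tense remote past kh- → khkumakh.
Attach evidentiality hearsay yab- → yabkhkumakh.

yabkhkumakh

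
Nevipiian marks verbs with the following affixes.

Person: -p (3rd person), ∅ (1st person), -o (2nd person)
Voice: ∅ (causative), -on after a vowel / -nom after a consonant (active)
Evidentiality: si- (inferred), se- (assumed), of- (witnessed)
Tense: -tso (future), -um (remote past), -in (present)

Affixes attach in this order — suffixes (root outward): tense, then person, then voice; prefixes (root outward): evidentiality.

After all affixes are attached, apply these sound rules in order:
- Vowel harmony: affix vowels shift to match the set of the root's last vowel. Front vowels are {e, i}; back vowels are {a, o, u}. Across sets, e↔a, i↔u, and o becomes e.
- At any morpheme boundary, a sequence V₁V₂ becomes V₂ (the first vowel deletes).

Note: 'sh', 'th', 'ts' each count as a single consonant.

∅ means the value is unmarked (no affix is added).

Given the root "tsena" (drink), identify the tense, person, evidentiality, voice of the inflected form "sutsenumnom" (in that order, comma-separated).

Segment: si-tsena-um-nom.
tense: -um → remote past.
person: ∅ → 1st person.
evidentiality: si- → inferred.
voice: -on/nom → active.

remote past, 1st person, inferred, active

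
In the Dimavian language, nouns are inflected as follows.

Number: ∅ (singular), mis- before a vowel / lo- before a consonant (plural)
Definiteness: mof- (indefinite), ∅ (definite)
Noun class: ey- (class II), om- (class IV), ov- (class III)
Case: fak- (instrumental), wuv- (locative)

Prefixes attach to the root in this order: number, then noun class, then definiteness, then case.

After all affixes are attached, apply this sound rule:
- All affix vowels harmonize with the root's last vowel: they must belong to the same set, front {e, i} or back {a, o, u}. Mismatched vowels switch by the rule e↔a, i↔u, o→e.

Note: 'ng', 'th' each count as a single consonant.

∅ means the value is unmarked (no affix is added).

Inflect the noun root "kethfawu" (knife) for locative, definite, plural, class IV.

wuvomlokethfawu

Attach number plural lo- (before consonant 'k') → lokethfawu.
Attach noun class class IV om- → omlokethfawu.
definiteness = definite: zero marking, form stays omlokethfawu.
Attach case locative wuv- → wuvomlokethfawu.
Vowel harmony: no change.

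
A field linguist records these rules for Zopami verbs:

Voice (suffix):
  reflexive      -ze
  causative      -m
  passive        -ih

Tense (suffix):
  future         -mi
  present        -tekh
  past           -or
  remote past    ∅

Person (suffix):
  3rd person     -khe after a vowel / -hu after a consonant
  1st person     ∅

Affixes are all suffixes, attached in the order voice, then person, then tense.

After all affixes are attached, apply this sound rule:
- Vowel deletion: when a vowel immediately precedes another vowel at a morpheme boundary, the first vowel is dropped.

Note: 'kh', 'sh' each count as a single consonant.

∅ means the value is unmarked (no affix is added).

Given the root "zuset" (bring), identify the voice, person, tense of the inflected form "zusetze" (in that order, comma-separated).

Segment: zuset-ze.
voice: -ze → reflexive.
person: ∅ → 1st person.
tense: ∅ → remote past.

reflexive, 1st person, remote past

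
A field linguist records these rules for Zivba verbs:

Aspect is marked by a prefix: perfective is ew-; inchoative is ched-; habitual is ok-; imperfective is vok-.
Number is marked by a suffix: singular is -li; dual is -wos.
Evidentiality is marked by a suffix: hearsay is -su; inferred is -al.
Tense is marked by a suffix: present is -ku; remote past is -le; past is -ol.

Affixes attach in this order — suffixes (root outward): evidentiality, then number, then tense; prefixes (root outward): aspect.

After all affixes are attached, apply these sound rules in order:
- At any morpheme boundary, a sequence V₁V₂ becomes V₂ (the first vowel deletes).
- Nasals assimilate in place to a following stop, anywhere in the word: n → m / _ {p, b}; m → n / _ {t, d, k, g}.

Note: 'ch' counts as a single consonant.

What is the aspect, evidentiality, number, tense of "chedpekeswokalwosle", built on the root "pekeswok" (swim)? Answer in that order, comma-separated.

Segment: ched-pekeswok-al-wos-le.
aspect: ched- → inchoative.
evidentiality: -al → inferred.
number: -wos → dual.
tense: -le → remote past.

inchoative, inferred, dual, remote past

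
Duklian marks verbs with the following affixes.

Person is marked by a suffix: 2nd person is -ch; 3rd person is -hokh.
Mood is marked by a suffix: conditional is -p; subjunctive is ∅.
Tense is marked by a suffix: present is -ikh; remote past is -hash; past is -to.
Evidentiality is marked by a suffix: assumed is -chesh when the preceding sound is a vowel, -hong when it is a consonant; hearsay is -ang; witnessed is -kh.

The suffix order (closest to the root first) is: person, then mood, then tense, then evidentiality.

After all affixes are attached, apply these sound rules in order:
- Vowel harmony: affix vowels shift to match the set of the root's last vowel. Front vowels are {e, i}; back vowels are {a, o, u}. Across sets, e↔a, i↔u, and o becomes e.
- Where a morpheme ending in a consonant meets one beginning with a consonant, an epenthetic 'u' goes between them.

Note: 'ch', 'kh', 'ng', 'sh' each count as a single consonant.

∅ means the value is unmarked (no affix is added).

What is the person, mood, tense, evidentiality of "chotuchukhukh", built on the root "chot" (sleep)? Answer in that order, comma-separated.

Segment: chot-ch-ikh-kh.
person: -ch → 2nd person.
mood: ∅ → subjunctive.
tense: -ikh → present.
evidentiality: -kh → witnessed.

2nd person, subjunctive, present, witnessed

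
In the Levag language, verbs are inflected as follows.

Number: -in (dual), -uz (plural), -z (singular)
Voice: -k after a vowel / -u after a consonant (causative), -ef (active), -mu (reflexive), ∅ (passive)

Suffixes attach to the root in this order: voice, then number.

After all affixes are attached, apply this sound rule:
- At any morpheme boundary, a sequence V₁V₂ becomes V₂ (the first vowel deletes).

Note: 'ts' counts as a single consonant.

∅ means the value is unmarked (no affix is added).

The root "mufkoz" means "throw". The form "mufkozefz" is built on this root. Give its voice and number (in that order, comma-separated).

Segment: mufkoz-ef-z.
voice: -ef → active.
number: -z → singular.

active, singular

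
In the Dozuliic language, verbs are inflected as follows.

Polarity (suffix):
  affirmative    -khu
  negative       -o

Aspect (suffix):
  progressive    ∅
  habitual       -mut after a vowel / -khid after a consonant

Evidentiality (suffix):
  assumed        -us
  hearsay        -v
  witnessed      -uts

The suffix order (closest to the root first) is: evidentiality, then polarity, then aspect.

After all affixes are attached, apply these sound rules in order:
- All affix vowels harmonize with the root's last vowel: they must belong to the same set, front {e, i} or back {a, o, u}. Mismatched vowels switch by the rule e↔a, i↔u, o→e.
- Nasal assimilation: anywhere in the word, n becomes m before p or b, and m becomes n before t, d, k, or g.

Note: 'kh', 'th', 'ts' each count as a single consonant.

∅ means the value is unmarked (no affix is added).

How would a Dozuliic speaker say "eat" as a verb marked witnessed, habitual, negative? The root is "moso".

Attach evidentiality witnessed -uts → mosouts.
Attach polarity negative -o → mosoutso.
Attach aspect habitual -mut (after vowel 'o') → mosoutsomut.
Vowel harmony: no change.
Nasal assimilation: no change.

mosoutsomut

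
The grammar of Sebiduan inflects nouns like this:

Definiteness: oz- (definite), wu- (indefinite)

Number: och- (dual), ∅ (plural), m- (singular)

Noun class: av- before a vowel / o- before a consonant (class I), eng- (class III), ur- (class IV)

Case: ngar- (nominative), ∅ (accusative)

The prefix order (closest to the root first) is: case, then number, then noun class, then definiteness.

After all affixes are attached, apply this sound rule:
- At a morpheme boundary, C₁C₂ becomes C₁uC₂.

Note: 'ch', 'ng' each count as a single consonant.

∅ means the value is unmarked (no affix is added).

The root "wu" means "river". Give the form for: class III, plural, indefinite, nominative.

Attach case nominative ngar- → ngarwu.
number = plural: zero marking, form stays ngarwu.
Attach noun class class III eng- → engngarwu.
Attach definiteness indefinite wu- → wuengngarwu.
Apply epenthesis: wuengngarwu → wuengungaruwu.

wuengungaruwu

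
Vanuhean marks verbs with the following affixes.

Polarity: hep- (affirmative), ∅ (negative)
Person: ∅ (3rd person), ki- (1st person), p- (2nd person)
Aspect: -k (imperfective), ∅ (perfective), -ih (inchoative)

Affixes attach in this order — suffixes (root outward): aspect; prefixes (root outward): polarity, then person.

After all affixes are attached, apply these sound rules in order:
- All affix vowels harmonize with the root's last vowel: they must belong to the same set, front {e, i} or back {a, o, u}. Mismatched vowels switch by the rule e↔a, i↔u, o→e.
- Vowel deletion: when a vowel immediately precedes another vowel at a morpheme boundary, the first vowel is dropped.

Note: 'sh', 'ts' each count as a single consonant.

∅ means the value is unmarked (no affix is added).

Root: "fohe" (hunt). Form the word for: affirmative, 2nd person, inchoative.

phepfohih

Attach polarity affirmative hep- → hepfohe.
Attach aspect inchoative -ih → hepfoheih.
Attach person 2nd person p- → phepfoheih.
Vowel harmony: no change.
Apply vowel deletion: phepfoheih → phepfohih.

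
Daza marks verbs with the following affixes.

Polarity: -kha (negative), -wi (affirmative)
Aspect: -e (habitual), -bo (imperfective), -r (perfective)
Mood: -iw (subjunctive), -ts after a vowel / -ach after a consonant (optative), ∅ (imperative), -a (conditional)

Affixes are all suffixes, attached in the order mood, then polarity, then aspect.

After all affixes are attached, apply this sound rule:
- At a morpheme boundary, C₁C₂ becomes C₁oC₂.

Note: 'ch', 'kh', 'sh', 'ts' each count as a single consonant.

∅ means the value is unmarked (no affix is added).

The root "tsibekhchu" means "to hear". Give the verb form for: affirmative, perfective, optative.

tsibekhchutsowir

Attach mood optative -ts (after vowel 'u') → tsibekhchuts.
Attach polarity affirmative -wi → tsibekhchutswi.
Attach aspect perfective -r → tsibekhchutswir.
Apply epenthesis: tsibekhchutswir → tsibekhchutsowir.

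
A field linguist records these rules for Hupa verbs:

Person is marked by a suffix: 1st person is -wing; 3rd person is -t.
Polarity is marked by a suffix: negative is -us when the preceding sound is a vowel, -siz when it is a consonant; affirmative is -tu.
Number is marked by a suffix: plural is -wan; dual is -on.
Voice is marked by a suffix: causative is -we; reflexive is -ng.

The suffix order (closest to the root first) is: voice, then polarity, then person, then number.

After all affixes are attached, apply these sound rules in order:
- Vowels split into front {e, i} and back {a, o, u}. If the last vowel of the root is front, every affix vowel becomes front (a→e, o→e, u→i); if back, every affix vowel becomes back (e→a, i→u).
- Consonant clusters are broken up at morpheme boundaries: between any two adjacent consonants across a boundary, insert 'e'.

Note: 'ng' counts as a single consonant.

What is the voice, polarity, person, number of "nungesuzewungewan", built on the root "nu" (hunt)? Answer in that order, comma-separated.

Segment: nu-ng-siz-wing-wan.
voice: -ng → reflexive.
polarity: -us/siz → negative.
person: -wing → 1st person.
number: -wan → plural.

reflexive, negative, 1st person, plural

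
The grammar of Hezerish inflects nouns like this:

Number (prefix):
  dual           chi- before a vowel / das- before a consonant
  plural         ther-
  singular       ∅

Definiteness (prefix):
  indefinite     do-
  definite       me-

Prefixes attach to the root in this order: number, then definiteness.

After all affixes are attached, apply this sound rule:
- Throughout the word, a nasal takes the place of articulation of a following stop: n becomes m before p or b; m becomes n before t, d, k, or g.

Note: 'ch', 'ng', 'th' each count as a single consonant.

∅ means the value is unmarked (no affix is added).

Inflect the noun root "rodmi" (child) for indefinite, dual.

Attach number dual das- (before consonant 'r') → dasrodmi.
Attach definiteness indefinite do- → dodasrodmi.
Nasal assimilation: no change.

dodasrodmi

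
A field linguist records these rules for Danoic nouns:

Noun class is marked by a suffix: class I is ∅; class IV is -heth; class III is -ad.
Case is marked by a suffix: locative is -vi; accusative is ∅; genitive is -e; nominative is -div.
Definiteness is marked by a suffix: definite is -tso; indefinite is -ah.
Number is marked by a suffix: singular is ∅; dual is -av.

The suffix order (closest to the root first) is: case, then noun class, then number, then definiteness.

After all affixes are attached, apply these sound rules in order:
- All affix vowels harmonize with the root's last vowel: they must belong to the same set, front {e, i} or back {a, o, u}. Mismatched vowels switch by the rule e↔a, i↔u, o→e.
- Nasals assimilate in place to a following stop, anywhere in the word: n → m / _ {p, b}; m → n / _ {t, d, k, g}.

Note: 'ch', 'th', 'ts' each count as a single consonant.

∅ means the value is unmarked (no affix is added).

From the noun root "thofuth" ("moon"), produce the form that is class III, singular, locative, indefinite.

Attach case locative -vi → thofuthvi.
Attach noun class class III -ad → thofuthviad.
number = singular: zero marking, form stays thofuthviad.
Attach definiteness indefinite -ah → thofuthviadah.
Apply vowel harmony: thofuthviadah → thofuthvuadah.
Nasal assimilation: no change.

thofuthvuadah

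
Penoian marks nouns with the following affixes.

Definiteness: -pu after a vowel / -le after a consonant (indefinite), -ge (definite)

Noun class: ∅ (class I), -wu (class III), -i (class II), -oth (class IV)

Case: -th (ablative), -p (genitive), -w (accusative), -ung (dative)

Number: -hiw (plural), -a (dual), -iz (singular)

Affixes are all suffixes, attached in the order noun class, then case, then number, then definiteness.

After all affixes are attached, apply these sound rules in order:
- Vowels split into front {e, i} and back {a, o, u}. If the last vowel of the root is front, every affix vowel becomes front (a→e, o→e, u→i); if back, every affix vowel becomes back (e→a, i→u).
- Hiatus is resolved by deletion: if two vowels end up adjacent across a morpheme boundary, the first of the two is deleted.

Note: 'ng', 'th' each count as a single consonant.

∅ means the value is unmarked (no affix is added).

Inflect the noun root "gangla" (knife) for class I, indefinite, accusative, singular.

noun class = class I: zero marking, form stays gangla.
Attach case accusative -w → ganglaw.
Attach number singular -iz → ganglawiz.
Attach definiteness indefinite -le (after consonant 'z') → ganglawizle.
Apply vowel harmony: ganglawizle → ganglawuzla.
Vowel deletion: no change.

ganglawuzla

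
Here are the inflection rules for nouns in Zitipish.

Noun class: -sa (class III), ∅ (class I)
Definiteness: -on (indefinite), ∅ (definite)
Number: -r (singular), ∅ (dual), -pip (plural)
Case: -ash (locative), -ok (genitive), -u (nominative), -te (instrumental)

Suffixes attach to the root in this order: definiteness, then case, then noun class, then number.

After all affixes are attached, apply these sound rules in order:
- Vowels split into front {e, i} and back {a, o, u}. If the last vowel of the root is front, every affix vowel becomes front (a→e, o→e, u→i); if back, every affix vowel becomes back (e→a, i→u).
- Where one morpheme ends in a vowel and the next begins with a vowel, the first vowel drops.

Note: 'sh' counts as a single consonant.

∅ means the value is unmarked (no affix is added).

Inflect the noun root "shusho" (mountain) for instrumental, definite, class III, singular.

definiteness = definite: zero marking, form stays shusho.
Attach case instrumental -te → shushote.
Attach noun class class III -sa → shushotesa.
Attach number singular -r → shushotesar.
Apply vowel harmony: shushotesar → shushotasar.
Vowel deletion: no change.

shushotasar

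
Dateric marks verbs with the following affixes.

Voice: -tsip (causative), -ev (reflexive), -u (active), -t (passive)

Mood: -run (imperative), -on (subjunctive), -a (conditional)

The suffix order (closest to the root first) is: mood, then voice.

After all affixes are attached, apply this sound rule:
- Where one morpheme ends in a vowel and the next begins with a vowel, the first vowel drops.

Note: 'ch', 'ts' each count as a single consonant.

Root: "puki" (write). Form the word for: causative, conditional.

pukatsip

Attach mood conditional -a → pukia.
Attach voice causative -tsip → pukiatsip.
Apply vowel deletion: pukiatsip → pukatsip.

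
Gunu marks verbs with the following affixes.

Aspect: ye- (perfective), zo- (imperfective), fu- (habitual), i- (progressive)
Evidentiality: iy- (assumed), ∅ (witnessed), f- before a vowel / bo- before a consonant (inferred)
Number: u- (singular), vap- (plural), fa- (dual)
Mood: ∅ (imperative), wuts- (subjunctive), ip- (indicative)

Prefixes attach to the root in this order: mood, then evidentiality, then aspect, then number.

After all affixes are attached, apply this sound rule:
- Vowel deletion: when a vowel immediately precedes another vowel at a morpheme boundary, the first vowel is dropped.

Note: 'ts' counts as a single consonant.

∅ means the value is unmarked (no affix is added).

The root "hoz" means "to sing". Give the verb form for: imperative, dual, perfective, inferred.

mood = imperative: zero marking, form stays hoz.
Attach evidentiality inferred bo- (before consonant 'h') → bohoz.
Attach aspect perfective ye- → yebohoz.
Attach number dual fa- → fayebohoz.
Vowel deletion: no change.

fayebohoz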